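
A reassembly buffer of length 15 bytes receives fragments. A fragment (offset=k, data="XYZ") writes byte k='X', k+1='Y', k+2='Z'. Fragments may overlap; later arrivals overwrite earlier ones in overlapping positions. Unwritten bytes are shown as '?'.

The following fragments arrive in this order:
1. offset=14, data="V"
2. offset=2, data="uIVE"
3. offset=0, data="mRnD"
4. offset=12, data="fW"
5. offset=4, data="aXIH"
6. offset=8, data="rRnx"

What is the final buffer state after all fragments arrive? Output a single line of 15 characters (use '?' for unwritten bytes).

Fragment 1: offset=14 data="V" -> buffer=??????????????V
Fragment 2: offset=2 data="uIVE" -> buffer=??uIVE????????V
Fragment 3: offset=0 data="mRnD" -> buffer=mRnDVE????????V
Fragment 4: offset=12 data="fW" -> buffer=mRnDVE??????fWV
Fragment 5: offset=4 data="aXIH" -> buffer=mRnDaXIH????fWV
Fragment 6: offset=8 data="rRnx" -> buffer=mRnDaXIHrRnxfWV

Answer: mRnDaXIHrRnxfWV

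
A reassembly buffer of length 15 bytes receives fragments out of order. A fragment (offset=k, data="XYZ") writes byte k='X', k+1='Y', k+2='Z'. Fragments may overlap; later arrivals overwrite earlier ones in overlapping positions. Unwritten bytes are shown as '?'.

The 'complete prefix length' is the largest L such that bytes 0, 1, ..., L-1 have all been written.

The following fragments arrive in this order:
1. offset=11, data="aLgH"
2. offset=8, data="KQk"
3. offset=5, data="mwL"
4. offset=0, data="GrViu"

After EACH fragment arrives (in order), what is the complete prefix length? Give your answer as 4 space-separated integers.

Fragment 1: offset=11 data="aLgH" -> buffer=???????????aLgH -> prefix_len=0
Fragment 2: offset=8 data="KQk" -> buffer=????????KQkaLgH -> prefix_len=0
Fragment 3: offset=5 data="mwL" -> buffer=?????mwLKQkaLgH -> prefix_len=0
Fragment 4: offset=0 data="GrViu" -> buffer=GrViumwLKQkaLgH -> prefix_len=15

Answer: 0 0 0 15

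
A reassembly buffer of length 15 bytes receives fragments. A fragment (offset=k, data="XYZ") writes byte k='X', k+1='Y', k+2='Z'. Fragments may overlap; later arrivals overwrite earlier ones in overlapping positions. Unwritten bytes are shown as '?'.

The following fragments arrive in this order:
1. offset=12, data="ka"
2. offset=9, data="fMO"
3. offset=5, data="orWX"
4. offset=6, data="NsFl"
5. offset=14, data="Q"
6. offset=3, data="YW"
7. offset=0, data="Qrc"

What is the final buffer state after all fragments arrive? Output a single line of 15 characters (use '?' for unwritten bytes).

Answer: QrcYWoNsFlMOkaQ

Derivation:
Fragment 1: offset=12 data="ka" -> buffer=????????????ka?
Fragment 2: offset=9 data="fMO" -> buffer=?????????fMOka?
Fragment 3: offset=5 data="orWX" -> buffer=?????orWXfMOka?
Fragment 4: offset=6 data="NsFl" -> buffer=?????oNsFlMOka?
Fragment 5: offset=14 data="Q" -> buffer=?????oNsFlMOkaQ
Fragment 6: offset=3 data="YW" -> buffer=???YWoNsFlMOkaQ
Fragment 7: offset=0 data="Qrc" -> buffer=QrcYWoNsFlMOkaQ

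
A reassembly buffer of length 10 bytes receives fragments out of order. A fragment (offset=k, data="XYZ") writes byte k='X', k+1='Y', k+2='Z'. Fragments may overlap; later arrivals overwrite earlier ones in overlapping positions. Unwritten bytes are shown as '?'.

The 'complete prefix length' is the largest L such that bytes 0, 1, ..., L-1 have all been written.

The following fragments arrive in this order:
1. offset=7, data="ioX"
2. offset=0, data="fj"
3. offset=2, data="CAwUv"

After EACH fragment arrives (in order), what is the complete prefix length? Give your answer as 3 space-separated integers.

Answer: 0 2 10

Derivation:
Fragment 1: offset=7 data="ioX" -> buffer=???????ioX -> prefix_len=0
Fragment 2: offset=0 data="fj" -> buffer=fj?????ioX -> prefix_len=2
Fragment 3: offset=2 data="CAwUv" -> buffer=fjCAwUvioX -> prefix_len=10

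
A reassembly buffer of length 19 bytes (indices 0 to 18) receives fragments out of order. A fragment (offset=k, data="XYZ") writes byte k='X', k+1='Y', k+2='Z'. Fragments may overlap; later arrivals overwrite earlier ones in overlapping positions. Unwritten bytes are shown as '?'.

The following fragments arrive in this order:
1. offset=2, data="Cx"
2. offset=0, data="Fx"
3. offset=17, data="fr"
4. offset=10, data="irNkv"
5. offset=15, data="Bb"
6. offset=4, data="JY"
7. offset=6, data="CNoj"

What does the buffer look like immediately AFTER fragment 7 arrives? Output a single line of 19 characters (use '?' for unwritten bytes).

Answer: FxCxJYCNojirNkvBbfr

Derivation:
Fragment 1: offset=2 data="Cx" -> buffer=??Cx???????????????
Fragment 2: offset=0 data="Fx" -> buffer=FxCx???????????????
Fragment 3: offset=17 data="fr" -> buffer=FxCx?????????????fr
Fragment 4: offset=10 data="irNkv" -> buffer=FxCx??????irNkv??fr
Fragment 5: offset=15 data="Bb" -> buffer=FxCx??????irNkvBbfr
Fragment 6: offset=4 data="JY" -> buffer=FxCxJY????irNkvBbfr
Fragment 7: offset=6 data="CNoj" -> buffer=FxCxJYCNojirNkvBbfr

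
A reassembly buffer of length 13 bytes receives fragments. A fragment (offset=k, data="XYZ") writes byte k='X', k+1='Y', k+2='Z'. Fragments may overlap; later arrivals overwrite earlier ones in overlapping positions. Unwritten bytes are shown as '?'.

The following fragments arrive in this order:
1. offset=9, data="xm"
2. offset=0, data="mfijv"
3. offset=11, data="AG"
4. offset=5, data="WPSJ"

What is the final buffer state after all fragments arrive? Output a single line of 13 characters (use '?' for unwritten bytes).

Fragment 1: offset=9 data="xm" -> buffer=?????????xm??
Fragment 2: offset=0 data="mfijv" -> buffer=mfijv????xm??
Fragment 3: offset=11 data="AG" -> buffer=mfijv????xmAG
Fragment 4: offset=5 data="WPSJ" -> buffer=mfijvWPSJxmAG

Answer: mfijvWPSJxmAG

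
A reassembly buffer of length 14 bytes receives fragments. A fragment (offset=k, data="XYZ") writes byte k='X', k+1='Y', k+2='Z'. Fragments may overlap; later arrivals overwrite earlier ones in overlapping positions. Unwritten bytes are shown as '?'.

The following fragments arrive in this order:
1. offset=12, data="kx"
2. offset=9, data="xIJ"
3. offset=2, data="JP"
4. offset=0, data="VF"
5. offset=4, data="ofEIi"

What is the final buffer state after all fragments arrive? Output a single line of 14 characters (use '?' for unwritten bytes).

Answer: VFJPofEIixIJkx

Derivation:
Fragment 1: offset=12 data="kx" -> buffer=????????????kx
Fragment 2: offset=9 data="xIJ" -> buffer=?????????xIJkx
Fragment 3: offset=2 data="JP" -> buffer=??JP?????xIJkx
Fragment 4: offset=0 data="VF" -> buffer=VFJP?????xIJkx
Fragment 5: offset=4 data="ofEIi" -> buffer=VFJPofEIixIJkx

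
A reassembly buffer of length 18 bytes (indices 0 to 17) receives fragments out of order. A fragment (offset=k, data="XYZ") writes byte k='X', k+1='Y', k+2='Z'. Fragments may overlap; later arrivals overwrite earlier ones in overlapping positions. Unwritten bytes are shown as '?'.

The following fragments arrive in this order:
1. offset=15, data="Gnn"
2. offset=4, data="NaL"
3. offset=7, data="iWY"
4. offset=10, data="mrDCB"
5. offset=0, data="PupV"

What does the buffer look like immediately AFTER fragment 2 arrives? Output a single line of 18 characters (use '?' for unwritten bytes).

Answer: ????NaL????????Gnn

Derivation:
Fragment 1: offset=15 data="Gnn" -> buffer=???????????????Gnn
Fragment 2: offset=4 data="NaL" -> buffer=????NaL????????Gnn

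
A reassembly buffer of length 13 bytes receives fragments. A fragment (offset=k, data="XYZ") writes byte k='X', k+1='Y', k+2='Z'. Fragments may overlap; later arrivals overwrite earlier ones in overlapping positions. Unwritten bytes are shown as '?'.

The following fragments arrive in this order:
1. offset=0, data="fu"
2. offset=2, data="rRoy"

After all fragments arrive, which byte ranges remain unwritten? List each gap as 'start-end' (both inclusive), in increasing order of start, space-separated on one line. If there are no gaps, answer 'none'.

Answer: 6-12

Derivation:
Fragment 1: offset=0 len=2
Fragment 2: offset=2 len=4
Gaps: 6-12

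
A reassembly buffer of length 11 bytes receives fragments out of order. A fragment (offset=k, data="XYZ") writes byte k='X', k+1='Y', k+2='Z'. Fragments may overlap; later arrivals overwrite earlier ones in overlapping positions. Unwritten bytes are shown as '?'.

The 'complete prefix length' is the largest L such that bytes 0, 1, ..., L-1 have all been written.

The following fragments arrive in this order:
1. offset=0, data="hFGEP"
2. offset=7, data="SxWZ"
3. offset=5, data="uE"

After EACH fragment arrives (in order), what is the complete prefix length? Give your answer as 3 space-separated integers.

Fragment 1: offset=0 data="hFGEP" -> buffer=hFGEP?????? -> prefix_len=5
Fragment 2: offset=7 data="SxWZ" -> buffer=hFGEP??SxWZ -> prefix_len=5
Fragment 3: offset=5 data="uE" -> buffer=hFGEPuESxWZ -> prefix_len=11

Answer: 5 5 11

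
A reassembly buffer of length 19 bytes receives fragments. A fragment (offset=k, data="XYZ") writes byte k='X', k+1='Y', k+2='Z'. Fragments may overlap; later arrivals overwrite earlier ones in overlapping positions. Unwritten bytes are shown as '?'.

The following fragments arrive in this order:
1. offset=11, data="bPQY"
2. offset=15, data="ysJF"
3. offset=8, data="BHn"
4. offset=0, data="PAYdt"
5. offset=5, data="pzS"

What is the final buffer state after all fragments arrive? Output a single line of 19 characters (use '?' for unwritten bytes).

Fragment 1: offset=11 data="bPQY" -> buffer=???????????bPQY????
Fragment 2: offset=15 data="ysJF" -> buffer=???????????bPQYysJF
Fragment 3: offset=8 data="BHn" -> buffer=????????BHnbPQYysJF
Fragment 4: offset=0 data="PAYdt" -> buffer=PAYdt???BHnbPQYysJF
Fragment 5: offset=5 data="pzS" -> buffer=PAYdtpzSBHnbPQYysJF

Answer: PAYdtpzSBHnbPQYysJF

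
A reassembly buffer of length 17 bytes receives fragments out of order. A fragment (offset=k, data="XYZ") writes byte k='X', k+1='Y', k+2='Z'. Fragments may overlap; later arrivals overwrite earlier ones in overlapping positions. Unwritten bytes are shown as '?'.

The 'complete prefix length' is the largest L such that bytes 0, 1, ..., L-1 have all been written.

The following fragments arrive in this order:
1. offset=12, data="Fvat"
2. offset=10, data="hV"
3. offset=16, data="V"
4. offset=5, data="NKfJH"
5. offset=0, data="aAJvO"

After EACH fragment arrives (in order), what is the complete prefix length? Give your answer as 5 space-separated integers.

Answer: 0 0 0 0 17

Derivation:
Fragment 1: offset=12 data="Fvat" -> buffer=????????????Fvat? -> prefix_len=0
Fragment 2: offset=10 data="hV" -> buffer=??????????hVFvat? -> prefix_len=0
Fragment 3: offset=16 data="V" -> buffer=??????????hVFvatV -> prefix_len=0
Fragment 4: offset=5 data="NKfJH" -> buffer=?????NKfJHhVFvatV -> prefix_len=0
Fragment 5: offset=0 data="aAJvO" -> buffer=aAJvONKfJHhVFvatV -> prefix_len=17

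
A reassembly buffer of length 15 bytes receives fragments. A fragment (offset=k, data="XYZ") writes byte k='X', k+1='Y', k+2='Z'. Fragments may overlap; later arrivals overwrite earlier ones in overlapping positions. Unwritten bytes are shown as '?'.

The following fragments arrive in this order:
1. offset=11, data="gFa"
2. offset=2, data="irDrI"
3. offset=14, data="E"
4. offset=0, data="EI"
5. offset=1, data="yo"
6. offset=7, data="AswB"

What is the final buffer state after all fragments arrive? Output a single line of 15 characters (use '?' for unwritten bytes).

Fragment 1: offset=11 data="gFa" -> buffer=???????????gFa?
Fragment 2: offset=2 data="irDrI" -> buffer=??irDrI????gFa?
Fragment 3: offset=14 data="E" -> buffer=??irDrI????gFaE
Fragment 4: offset=0 data="EI" -> buffer=EIirDrI????gFaE
Fragment 5: offset=1 data="yo" -> buffer=EyorDrI????gFaE
Fragment 6: offset=7 data="AswB" -> buffer=EyorDrIAswBgFaE

Answer: EyorDrIAswBgFaE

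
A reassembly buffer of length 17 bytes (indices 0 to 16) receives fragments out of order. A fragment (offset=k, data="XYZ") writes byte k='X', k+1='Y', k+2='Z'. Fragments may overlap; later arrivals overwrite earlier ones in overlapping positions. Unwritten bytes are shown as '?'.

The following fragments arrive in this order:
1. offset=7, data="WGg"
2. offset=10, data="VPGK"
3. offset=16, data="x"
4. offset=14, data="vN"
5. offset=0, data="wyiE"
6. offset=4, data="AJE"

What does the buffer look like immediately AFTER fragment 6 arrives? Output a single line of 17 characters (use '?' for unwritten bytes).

Fragment 1: offset=7 data="WGg" -> buffer=???????WGg???????
Fragment 2: offset=10 data="VPGK" -> buffer=???????WGgVPGK???
Fragment 3: offset=16 data="x" -> buffer=???????WGgVPGK??x
Fragment 4: offset=14 data="vN" -> buffer=???????WGgVPGKvNx
Fragment 5: offset=0 data="wyiE" -> buffer=wyiE???WGgVPGKvNx
Fragment 6: offset=4 data="AJE" -> buffer=wyiEAJEWGgVPGKvNx

Answer: wyiEAJEWGgVPGKvNx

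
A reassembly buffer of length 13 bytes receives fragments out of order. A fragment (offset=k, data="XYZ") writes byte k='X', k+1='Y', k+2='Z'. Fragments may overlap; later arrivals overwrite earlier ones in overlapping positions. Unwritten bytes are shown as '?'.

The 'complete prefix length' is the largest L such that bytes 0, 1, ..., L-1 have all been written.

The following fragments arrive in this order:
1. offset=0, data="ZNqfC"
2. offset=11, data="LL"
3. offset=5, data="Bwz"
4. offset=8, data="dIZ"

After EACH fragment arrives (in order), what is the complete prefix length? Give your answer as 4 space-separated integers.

Answer: 5 5 8 13

Derivation:
Fragment 1: offset=0 data="ZNqfC" -> buffer=ZNqfC???????? -> prefix_len=5
Fragment 2: offset=11 data="LL" -> buffer=ZNqfC??????LL -> prefix_len=5
Fragment 3: offset=5 data="Bwz" -> buffer=ZNqfCBwz???LL -> prefix_len=8
Fragment 4: offset=8 data="dIZ" -> buffer=ZNqfCBwzdIZLL -> prefix_len=13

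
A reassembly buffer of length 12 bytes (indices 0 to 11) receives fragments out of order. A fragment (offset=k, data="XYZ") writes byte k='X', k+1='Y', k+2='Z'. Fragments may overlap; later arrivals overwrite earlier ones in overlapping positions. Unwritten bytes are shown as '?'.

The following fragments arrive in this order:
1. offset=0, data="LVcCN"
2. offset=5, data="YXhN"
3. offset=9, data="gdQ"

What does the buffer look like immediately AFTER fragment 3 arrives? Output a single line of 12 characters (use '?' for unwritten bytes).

Answer: LVcCNYXhNgdQ

Derivation:
Fragment 1: offset=0 data="LVcCN" -> buffer=LVcCN???????
Fragment 2: offset=5 data="YXhN" -> buffer=LVcCNYXhN???
Fragment 3: offset=9 data="gdQ" -> buffer=LVcCNYXhNgdQ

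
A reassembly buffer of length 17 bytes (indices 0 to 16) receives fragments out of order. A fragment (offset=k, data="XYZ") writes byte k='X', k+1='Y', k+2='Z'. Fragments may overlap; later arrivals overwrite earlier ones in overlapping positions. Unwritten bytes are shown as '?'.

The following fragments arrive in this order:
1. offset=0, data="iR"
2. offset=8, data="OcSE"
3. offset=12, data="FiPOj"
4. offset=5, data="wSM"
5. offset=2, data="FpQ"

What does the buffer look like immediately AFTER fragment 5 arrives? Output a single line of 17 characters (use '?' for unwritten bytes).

Fragment 1: offset=0 data="iR" -> buffer=iR???????????????
Fragment 2: offset=8 data="OcSE" -> buffer=iR??????OcSE?????
Fragment 3: offset=12 data="FiPOj" -> buffer=iR??????OcSEFiPOj
Fragment 4: offset=5 data="wSM" -> buffer=iR???wSMOcSEFiPOj
Fragment 5: offset=2 data="FpQ" -> buffer=iRFpQwSMOcSEFiPOj

Answer: iRFpQwSMOcSEFiPOj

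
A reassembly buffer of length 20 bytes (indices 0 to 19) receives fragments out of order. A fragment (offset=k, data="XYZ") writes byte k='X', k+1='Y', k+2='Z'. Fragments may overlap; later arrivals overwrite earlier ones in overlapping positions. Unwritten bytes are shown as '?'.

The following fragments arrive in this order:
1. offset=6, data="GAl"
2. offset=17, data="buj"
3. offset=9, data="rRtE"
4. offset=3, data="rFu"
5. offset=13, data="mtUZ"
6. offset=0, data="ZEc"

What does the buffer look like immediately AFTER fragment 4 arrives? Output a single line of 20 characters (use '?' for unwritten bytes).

Answer: ???rFuGAlrRtE????buj

Derivation:
Fragment 1: offset=6 data="GAl" -> buffer=??????GAl???????????
Fragment 2: offset=17 data="buj" -> buffer=??????GAl????????buj
Fragment 3: offset=9 data="rRtE" -> buffer=??????GAlrRtE????buj
Fragment 4: offset=3 data="rFu" -> buffer=???rFuGAlrRtE????buj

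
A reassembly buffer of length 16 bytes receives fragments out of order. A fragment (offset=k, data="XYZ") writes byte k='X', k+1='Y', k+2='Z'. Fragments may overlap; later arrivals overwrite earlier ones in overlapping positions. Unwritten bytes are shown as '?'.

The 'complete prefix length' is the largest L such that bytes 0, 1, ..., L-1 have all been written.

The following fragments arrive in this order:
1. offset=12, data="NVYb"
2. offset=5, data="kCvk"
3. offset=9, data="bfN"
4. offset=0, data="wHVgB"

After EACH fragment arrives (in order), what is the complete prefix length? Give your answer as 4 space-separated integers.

Answer: 0 0 0 16

Derivation:
Fragment 1: offset=12 data="NVYb" -> buffer=????????????NVYb -> prefix_len=0
Fragment 2: offset=5 data="kCvk" -> buffer=?????kCvk???NVYb -> prefix_len=0
Fragment 3: offset=9 data="bfN" -> buffer=?????kCvkbfNNVYb -> prefix_len=0
Fragment 4: offset=0 data="wHVgB" -> buffer=wHVgBkCvkbfNNVYb -> prefix_len=16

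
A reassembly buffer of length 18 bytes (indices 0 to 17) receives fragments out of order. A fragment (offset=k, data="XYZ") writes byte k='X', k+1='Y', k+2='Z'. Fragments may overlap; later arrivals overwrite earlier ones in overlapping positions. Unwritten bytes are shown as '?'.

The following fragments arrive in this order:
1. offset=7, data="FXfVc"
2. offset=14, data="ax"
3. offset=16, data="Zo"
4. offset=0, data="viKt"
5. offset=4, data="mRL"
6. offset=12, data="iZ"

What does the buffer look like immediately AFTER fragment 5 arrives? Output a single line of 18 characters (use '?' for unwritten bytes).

Fragment 1: offset=7 data="FXfVc" -> buffer=???????FXfVc??????
Fragment 2: offset=14 data="ax" -> buffer=???????FXfVc??ax??
Fragment 3: offset=16 data="Zo" -> buffer=???????FXfVc??axZo
Fragment 4: offset=0 data="viKt" -> buffer=viKt???FXfVc??axZo
Fragment 5: offset=4 data="mRL" -> buffer=viKtmRLFXfVc??axZo

Answer: viKtmRLFXfVc??axZo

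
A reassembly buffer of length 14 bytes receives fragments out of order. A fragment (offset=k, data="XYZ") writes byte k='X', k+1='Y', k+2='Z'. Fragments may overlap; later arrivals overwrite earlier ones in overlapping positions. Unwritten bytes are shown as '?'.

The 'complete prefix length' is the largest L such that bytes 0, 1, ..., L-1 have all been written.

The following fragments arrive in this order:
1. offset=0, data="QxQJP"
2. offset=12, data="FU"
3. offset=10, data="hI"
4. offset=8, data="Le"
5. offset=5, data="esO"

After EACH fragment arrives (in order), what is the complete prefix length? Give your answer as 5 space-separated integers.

Answer: 5 5 5 5 14

Derivation:
Fragment 1: offset=0 data="QxQJP" -> buffer=QxQJP????????? -> prefix_len=5
Fragment 2: offset=12 data="FU" -> buffer=QxQJP???????FU -> prefix_len=5
Fragment 3: offset=10 data="hI" -> buffer=QxQJP?????hIFU -> prefix_len=5
Fragment 4: offset=8 data="Le" -> buffer=QxQJP???LehIFU -> prefix_len=5
Fragment 5: offset=5 data="esO" -> buffer=QxQJPesOLehIFU -> prefix_len=14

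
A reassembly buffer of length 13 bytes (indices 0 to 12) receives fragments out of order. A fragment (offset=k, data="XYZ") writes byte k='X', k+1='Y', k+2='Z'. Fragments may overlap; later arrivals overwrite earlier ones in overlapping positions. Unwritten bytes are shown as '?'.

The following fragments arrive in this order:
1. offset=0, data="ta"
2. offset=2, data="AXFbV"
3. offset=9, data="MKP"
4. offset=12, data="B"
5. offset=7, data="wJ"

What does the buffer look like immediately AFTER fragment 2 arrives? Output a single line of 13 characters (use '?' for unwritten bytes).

Answer: taAXFbV??????

Derivation:
Fragment 1: offset=0 data="ta" -> buffer=ta???????????
Fragment 2: offset=2 data="AXFbV" -> buffer=taAXFbV??????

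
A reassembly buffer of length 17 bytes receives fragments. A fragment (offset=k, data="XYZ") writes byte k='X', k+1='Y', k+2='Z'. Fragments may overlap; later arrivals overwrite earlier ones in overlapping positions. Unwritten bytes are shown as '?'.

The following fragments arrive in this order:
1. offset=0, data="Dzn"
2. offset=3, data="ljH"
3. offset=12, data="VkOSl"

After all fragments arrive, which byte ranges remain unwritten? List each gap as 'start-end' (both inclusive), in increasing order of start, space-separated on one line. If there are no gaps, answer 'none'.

Fragment 1: offset=0 len=3
Fragment 2: offset=3 len=3
Fragment 3: offset=12 len=5
Gaps: 6-11

Answer: 6-11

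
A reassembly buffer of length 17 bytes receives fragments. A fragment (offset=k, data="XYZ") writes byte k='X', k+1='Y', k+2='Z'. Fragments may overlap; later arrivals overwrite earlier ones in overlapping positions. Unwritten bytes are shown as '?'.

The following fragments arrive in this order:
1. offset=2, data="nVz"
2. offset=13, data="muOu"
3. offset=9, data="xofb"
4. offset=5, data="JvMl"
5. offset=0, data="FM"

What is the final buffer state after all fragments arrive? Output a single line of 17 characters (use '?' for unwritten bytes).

Fragment 1: offset=2 data="nVz" -> buffer=??nVz????????????
Fragment 2: offset=13 data="muOu" -> buffer=??nVz????????muOu
Fragment 3: offset=9 data="xofb" -> buffer=??nVz????xofbmuOu
Fragment 4: offset=5 data="JvMl" -> buffer=??nVzJvMlxofbmuOu
Fragment 5: offset=0 data="FM" -> buffer=FMnVzJvMlxofbmuOu

Answer: FMnVzJvMlxofbmuOu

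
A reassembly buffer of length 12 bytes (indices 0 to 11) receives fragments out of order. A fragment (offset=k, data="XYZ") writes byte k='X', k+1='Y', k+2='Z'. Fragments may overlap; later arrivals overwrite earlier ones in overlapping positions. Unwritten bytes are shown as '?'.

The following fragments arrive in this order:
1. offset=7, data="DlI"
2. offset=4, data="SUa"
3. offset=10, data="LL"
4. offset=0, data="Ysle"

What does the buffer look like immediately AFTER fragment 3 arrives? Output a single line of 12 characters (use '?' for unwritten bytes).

Answer: ????SUaDlILL

Derivation:
Fragment 1: offset=7 data="DlI" -> buffer=???????DlI??
Fragment 2: offset=4 data="SUa" -> buffer=????SUaDlI??
Fragment 3: offset=10 data="LL" -> buffer=????SUaDlILL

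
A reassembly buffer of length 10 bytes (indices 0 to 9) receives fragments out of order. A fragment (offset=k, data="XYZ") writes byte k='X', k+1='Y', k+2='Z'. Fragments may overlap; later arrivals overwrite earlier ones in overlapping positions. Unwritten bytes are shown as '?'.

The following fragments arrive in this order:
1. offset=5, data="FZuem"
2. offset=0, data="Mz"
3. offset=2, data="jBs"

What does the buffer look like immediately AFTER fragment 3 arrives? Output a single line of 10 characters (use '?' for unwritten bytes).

Fragment 1: offset=5 data="FZuem" -> buffer=?????FZuem
Fragment 2: offset=0 data="Mz" -> buffer=Mz???FZuem
Fragment 3: offset=2 data="jBs" -> buffer=MzjBsFZuem

Answer: MzjBsFZuem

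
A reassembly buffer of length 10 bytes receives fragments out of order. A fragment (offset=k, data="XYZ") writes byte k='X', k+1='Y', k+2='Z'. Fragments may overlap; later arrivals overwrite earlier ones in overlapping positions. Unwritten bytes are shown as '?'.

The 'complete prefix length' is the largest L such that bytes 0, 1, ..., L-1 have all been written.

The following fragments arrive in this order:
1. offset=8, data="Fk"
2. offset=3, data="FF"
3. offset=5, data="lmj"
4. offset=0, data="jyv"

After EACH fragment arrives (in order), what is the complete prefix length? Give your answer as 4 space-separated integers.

Fragment 1: offset=8 data="Fk" -> buffer=????????Fk -> prefix_len=0
Fragment 2: offset=3 data="FF" -> buffer=???FF???Fk -> prefix_len=0
Fragment 3: offset=5 data="lmj" -> buffer=???FFlmjFk -> prefix_len=0
Fragment 4: offset=0 data="jyv" -> buffer=jyvFFlmjFk -> prefix_len=10

Answer: 0 0 0 10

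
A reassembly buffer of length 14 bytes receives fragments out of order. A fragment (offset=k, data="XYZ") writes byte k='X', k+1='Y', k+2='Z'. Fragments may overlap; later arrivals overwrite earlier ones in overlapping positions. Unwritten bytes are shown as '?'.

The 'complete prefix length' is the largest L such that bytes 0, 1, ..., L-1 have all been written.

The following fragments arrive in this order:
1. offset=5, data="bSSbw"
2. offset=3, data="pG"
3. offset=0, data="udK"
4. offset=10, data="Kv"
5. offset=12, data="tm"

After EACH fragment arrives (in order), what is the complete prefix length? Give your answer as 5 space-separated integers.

Fragment 1: offset=5 data="bSSbw" -> buffer=?????bSSbw???? -> prefix_len=0
Fragment 2: offset=3 data="pG" -> buffer=???pGbSSbw???? -> prefix_len=0
Fragment 3: offset=0 data="udK" -> buffer=udKpGbSSbw???? -> prefix_len=10
Fragment 4: offset=10 data="Kv" -> buffer=udKpGbSSbwKv?? -> prefix_len=12
Fragment 5: offset=12 data="tm" -> buffer=udKpGbSSbwKvtm -> prefix_len=14

Answer: 0 0 10 12 14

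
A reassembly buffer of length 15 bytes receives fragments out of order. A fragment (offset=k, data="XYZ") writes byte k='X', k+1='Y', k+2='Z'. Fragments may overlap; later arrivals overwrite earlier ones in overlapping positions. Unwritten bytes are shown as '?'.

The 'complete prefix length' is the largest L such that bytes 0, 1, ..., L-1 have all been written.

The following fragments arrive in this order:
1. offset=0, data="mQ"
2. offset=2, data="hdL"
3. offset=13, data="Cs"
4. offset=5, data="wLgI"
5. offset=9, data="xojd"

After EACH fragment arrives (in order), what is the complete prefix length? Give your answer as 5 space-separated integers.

Fragment 1: offset=0 data="mQ" -> buffer=mQ????????????? -> prefix_len=2
Fragment 2: offset=2 data="hdL" -> buffer=mQhdL?????????? -> prefix_len=5
Fragment 3: offset=13 data="Cs" -> buffer=mQhdL????????Cs -> prefix_len=5
Fragment 4: offset=5 data="wLgI" -> buffer=mQhdLwLgI????Cs -> prefix_len=9
Fragment 5: offset=9 data="xojd" -> buffer=mQhdLwLgIxojdCs -> prefix_len=15

Answer: 2 5 5 9 15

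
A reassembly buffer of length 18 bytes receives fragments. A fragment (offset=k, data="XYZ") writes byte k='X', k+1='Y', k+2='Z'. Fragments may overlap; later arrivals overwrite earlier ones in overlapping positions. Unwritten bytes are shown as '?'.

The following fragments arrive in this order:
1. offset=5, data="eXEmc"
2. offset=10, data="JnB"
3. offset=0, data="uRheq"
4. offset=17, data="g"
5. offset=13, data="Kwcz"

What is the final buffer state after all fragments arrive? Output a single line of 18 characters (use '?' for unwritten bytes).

Answer: uRheqeXEmcJnBKwczg

Derivation:
Fragment 1: offset=5 data="eXEmc" -> buffer=?????eXEmc????????
Fragment 2: offset=10 data="JnB" -> buffer=?????eXEmcJnB?????
Fragment 3: offset=0 data="uRheq" -> buffer=uRheqeXEmcJnB?????
Fragment 4: offset=17 data="g" -> buffer=uRheqeXEmcJnB????g
Fragment 5: offset=13 data="Kwcz" -> buffer=uRheqeXEmcJnBKwczg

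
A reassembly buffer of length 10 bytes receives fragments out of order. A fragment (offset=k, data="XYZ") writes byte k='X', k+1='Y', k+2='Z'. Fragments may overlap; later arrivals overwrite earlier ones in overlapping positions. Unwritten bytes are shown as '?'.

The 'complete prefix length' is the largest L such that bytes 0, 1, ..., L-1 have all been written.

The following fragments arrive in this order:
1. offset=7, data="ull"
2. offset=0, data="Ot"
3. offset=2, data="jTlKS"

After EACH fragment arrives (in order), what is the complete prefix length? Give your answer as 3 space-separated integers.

Fragment 1: offset=7 data="ull" -> buffer=???????ull -> prefix_len=0
Fragment 2: offset=0 data="Ot" -> buffer=Ot?????ull -> prefix_len=2
Fragment 3: offset=2 data="jTlKS" -> buffer=OtjTlKSull -> prefix_len=10

Answer: 0 2 10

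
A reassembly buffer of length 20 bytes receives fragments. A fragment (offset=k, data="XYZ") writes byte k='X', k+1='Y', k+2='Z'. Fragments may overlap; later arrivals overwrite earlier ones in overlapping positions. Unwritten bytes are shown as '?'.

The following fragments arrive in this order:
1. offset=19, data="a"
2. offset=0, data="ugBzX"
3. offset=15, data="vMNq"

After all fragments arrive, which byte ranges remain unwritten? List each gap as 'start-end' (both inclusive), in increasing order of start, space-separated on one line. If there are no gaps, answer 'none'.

Fragment 1: offset=19 len=1
Fragment 2: offset=0 len=5
Fragment 3: offset=15 len=4
Gaps: 5-14

Answer: 5-14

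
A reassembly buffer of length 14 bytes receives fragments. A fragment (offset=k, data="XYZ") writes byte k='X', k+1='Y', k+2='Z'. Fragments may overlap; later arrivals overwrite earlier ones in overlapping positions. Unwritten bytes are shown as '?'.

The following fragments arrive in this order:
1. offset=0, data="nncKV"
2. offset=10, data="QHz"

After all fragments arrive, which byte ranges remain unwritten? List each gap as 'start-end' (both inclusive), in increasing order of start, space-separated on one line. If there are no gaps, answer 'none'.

Answer: 5-9 13-13

Derivation:
Fragment 1: offset=0 len=5
Fragment 2: offset=10 len=3
Gaps: 5-9 13-13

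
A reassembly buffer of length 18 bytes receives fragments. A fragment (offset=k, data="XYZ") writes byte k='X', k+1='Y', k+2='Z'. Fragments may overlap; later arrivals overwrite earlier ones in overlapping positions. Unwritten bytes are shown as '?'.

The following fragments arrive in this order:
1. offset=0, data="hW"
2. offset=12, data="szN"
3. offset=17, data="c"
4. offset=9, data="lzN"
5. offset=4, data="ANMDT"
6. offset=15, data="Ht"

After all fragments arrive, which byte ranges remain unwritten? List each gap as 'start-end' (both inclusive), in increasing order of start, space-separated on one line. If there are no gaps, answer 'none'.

Answer: 2-3

Derivation:
Fragment 1: offset=0 len=2
Fragment 2: offset=12 len=3
Fragment 3: offset=17 len=1
Fragment 4: offset=9 len=3
Fragment 5: offset=4 len=5
Fragment 6: offset=15 len=2
Gaps: 2-3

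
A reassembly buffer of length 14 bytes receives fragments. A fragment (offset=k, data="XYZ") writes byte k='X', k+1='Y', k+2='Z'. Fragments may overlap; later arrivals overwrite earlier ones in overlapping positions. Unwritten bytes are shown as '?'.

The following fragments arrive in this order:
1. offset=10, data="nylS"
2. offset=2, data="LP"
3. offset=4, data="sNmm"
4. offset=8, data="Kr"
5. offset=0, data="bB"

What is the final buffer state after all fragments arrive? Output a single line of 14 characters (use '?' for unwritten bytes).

Answer: bBLPsNmmKrnylS

Derivation:
Fragment 1: offset=10 data="nylS" -> buffer=??????????nylS
Fragment 2: offset=2 data="LP" -> buffer=??LP??????nylS
Fragment 3: offset=4 data="sNmm" -> buffer=??LPsNmm??nylS
Fragment 4: offset=8 data="Kr" -> buffer=??LPsNmmKrnylS
Fragment 5: offset=0 data="bB" -> buffer=bBLPsNmmKrnylS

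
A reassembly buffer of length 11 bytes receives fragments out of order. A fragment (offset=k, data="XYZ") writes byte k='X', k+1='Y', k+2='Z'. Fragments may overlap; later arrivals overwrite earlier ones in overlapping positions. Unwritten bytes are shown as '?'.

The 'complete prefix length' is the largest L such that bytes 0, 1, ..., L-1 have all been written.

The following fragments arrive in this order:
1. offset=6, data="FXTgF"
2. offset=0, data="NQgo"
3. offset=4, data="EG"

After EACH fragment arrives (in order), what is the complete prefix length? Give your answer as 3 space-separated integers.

Answer: 0 4 11

Derivation:
Fragment 1: offset=6 data="FXTgF" -> buffer=??????FXTgF -> prefix_len=0
Fragment 2: offset=0 data="NQgo" -> buffer=NQgo??FXTgF -> prefix_len=4
Fragment 3: offset=4 data="EG" -> buffer=NQgoEGFXTgF -> prefix_len=11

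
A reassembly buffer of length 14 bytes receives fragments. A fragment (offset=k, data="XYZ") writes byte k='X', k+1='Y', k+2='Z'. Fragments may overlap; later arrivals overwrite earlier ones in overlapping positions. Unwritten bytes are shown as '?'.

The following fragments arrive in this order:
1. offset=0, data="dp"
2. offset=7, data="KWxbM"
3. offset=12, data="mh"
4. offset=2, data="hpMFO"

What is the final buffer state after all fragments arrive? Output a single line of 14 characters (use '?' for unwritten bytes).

Answer: dphpMFOKWxbMmh

Derivation:
Fragment 1: offset=0 data="dp" -> buffer=dp????????????
Fragment 2: offset=7 data="KWxbM" -> buffer=dp?????KWxbM??
Fragment 3: offset=12 data="mh" -> buffer=dp?????KWxbMmh
Fragment 4: offset=2 data="hpMFO" -> buffer=dphpMFOKWxbMmh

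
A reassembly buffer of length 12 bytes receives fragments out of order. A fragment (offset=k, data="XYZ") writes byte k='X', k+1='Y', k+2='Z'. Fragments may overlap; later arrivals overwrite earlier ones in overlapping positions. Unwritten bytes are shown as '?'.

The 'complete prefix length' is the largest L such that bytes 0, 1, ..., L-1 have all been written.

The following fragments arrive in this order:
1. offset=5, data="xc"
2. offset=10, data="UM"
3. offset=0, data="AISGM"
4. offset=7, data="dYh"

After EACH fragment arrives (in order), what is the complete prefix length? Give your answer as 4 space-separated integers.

Answer: 0 0 7 12

Derivation:
Fragment 1: offset=5 data="xc" -> buffer=?????xc????? -> prefix_len=0
Fragment 2: offset=10 data="UM" -> buffer=?????xc???UM -> prefix_len=0
Fragment 3: offset=0 data="AISGM" -> buffer=AISGMxc???UM -> prefix_len=7
Fragment 4: offset=7 data="dYh" -> buffer=AISGMxcdYhUM -> prefix_len=12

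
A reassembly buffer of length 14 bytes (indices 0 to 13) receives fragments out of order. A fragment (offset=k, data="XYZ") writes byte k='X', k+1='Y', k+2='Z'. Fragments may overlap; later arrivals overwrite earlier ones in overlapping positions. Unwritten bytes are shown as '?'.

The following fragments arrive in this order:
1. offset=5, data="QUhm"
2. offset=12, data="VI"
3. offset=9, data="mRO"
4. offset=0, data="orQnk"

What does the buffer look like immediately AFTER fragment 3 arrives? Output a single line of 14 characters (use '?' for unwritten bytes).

Answer: ?????QUhmmROVI

Derivation:
Fragment 1: offset=5 data="QUhm" -> buffer=?????QUhm?????
Fragment 2: offset=12 data="VI" -> buffer=?????QUhm???VI
Fragment 3: offset=9 data="mRO" -> buffer=?????QUhmmROVI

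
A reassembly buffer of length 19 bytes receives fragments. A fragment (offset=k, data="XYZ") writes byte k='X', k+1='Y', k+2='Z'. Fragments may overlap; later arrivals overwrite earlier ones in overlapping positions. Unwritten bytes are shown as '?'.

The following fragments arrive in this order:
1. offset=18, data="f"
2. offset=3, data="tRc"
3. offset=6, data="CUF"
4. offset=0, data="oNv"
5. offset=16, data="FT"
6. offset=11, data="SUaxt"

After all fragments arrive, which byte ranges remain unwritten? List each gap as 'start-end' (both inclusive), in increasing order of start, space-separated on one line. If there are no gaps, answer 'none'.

Answer: 9-10

Derivation:
Fragment 1: offset=18 len=1
Fragment 2: offset=3 len=3
Fragment 3: offset=6 len=3
Fragment 4: offset=0 len=3
Fragment 5: offset=16 len=2
Fragment 6: offset=11 len=5
Gaps: 9-10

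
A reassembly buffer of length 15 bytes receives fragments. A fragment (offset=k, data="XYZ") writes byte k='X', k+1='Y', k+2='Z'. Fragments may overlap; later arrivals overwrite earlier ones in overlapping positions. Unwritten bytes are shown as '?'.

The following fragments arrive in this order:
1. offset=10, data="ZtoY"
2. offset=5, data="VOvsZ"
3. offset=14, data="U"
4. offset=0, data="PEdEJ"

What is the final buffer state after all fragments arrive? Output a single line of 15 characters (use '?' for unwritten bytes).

Answer: PEdEJVOvsZZtoYU

Derivation:
Fragment 1: offset=10 data="ZtoY" -> buffer=??????????ZtoY?
Fragment 2: offset=5 data="VOvsZ" -> buffer=?????VOvsZZtoY?
Fragment 3: offset=14 data="U" -> buffer=?????VOvsZZtoYU
Fragment 4: offset=0 data="PEdEJ" -> buffer=PEdEJVOvsZZtoYU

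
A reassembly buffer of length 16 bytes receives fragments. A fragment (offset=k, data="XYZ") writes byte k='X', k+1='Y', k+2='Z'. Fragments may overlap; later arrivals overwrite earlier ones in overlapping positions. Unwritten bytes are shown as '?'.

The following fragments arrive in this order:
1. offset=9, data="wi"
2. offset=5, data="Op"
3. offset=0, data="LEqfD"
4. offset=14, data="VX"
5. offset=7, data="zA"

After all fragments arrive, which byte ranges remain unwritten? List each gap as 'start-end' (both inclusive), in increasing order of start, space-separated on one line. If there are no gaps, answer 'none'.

Answer: 11-13

Derivation:
Fragment 1: offset=9 len=2
Fragment 2: offset=5 len=2
Fragment 3: offset=0 len=5
Fragment 4: offset=14 len=2
Fragment 5: offset=7 len=2
Gaps: 11-13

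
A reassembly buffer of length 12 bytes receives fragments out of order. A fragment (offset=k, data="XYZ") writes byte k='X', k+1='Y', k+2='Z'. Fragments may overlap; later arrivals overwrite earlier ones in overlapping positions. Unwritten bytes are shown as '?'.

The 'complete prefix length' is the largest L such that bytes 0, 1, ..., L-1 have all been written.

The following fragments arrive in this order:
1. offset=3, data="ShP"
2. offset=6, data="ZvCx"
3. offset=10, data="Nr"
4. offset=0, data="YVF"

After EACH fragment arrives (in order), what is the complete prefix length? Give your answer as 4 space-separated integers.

Answer: 0 0 0 12

Derivation:
Fragment 1: offset=3 data="ShP" -> buffer=???ShP?????? -> prefix_len=0
Fragment 2: offset=6 data="ZvCx" -> buffer=???ShPZvCx?? -> prefix_len=0
Fragment 3: offset=10 data="Nr" -> buffer=???ShPZvCxNr -> prefix_len=0
Fragment 4: offset=0 data="YVF" -> buffer=YVFShPZvCxNr -> prefix_len=12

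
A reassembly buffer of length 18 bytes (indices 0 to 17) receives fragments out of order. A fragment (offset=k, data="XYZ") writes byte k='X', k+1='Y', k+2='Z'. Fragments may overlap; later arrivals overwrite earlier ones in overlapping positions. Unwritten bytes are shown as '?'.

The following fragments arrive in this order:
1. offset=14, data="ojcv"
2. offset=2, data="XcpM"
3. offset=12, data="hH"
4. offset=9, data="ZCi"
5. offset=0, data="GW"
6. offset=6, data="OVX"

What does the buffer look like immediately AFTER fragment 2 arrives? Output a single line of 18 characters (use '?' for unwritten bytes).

Fragment 1: offset=14 data="ojcv" -> buffer=??????????????ojcv
Fragment 2: offset=2 data="XcpM" -> buffer=??XcpM????????ojcv

Answer: ??XcpM????????ojcv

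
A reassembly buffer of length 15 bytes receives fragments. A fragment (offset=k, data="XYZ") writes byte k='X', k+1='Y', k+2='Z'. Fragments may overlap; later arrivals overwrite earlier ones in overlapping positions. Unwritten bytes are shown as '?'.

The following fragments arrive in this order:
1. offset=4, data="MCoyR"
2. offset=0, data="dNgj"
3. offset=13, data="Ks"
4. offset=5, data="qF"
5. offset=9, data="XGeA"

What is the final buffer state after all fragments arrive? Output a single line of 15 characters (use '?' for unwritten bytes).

Fragment 1: offset=4 data="MCoyR" -> buffer=????MCoyR??????
Fragment 2: offset=0 data="dNgj" -> buffer=dNgjMCoyR??????
Fragment 3: offset=13 data="Ks" -> buffer=dNgjMCoyR????Ks
Fragment 4: offset=5 data="qF" -> buffer=dNgjMqFyR????Ks
Fragment 5: offset=9 data="XGeA" -> buffer=dNgjMqFyRXGeAKs

Answer: dNgjMqFyRXGeAKs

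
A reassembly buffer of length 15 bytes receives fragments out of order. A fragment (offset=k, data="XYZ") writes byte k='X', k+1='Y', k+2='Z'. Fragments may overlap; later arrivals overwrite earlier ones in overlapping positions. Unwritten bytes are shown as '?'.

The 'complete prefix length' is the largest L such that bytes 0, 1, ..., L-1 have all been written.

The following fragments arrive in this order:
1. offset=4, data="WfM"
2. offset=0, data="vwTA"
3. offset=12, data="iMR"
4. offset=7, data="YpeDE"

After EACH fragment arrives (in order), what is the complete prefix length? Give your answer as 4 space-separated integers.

Answer: 0 7 7 15

Derivation:
Fragment 1: offset=4 data="WfM" -> buffer=????WfM???????? -> prefix_len=0
Fragment 2: offset=0 data="vwTA" -> buffer=vwTAWfM???????? -> prefix_len=7
Fragment 3: offset=12 data="iMR" -> buffer=vwTAWfM?????iMR -> prefix_len=7
Fragment 4: offset=7 data="YpeDE" -> buffer=vwTAWfMYpeDEiMR -> prefix_len=15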